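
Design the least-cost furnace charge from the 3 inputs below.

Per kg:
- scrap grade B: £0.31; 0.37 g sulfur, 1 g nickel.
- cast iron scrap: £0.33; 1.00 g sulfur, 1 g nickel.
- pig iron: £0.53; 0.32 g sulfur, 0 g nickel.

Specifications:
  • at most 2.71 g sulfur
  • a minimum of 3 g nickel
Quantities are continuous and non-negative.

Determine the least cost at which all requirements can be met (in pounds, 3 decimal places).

Set it up as a linear program. Let x1 = kg of scrap grade B, x2 = kg of cast iron scrap, x3 = kg of pig iron.
Minimise 0.31x1 + 0.33x2 + 0.53x3 s.t.:
  0.37x1 + 1x2 + 0.32x3 ≤ 2.71   (sulfur)
  1x1 + 1x2 ≥ 3   (nickel)
  x1, x2, x3 ≥ 0.
The minimum-cost mix takes nothing from cast iron scrap, pig iron — only scrap grade B. There the nickel constraint is tight.
Optimal quantities: scrap grade B = 3 kg.
Objective = 0.31·3 = 0.93000.

£0.930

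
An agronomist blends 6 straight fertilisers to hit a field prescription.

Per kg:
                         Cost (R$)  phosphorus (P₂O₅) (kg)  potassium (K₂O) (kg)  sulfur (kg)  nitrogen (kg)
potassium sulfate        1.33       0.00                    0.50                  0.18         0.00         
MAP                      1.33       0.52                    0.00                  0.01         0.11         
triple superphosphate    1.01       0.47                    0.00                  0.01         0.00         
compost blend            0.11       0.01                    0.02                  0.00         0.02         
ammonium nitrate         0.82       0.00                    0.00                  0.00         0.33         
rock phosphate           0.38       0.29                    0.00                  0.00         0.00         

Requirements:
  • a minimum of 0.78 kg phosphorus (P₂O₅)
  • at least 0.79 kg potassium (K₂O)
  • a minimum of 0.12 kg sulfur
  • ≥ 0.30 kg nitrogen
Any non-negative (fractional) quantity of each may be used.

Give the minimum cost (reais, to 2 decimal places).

Treat it as an LP. Let x1 = kg of potassium sulfate, x2 = kg of MAP, x3 = kg of triple superphosphate, x4 = kg of compost blend, x5 = kg of ammonium nitrate, x6 = kg of rock phosphate.
min 1.33x1 + 1.33x2 + 1.01x3 + 0.11x4 + 0.82x5 + 0.38x6 s.t.:
  0.52x2 + 0.47x3 + 0.01x4 + 0.29x6 ≥ 0.78   (phosphorus (P₂O₅))
  0.5x1 + 0.02x4 ≥ 0.79   (potassium (K₂O))
  0.18x1 + 0.01x2 + 0.01x3 ≥ 0.12   (sulfur)
  0.11x2 + 0.02x4 + 0.33x5 ≥ 0.3   (nitrogen)
  x1, x2, x3, x4, x5, x6 ≥ 0.
The optimal basis is {potassium sulfate, compost blend, rock phosphate}; MAP, triple superphosphate, ammonium nitrate drop out. Binding constraints: phosphorus (P₂O₅), potassium (K₂O), nitrogen.
Optimal quantities: potassium sulfate = 0.98 kg, compost blend = 15 kg, rock phosphate = 2.172 kg.
Cost = 1.33·0.98 + 0.11·15 + 0.38·2.172 = 3.7788.

R$3.78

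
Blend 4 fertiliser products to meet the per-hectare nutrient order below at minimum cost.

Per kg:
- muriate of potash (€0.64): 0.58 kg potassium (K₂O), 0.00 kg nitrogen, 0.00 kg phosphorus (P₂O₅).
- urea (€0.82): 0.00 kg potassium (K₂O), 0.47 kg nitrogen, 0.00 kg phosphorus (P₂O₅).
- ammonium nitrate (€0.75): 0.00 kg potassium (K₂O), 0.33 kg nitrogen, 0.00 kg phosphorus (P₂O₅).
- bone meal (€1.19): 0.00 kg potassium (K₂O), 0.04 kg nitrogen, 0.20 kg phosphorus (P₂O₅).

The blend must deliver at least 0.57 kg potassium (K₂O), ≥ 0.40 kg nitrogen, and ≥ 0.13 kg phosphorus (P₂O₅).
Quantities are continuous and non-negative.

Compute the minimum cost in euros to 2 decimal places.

Treat it as an LP. Let x1 = kg of muriate of potash, x2 = kg of urea, x3 = kg of ammonium nitrate, x4 = kg of bone meal.
Minimize 0.64x1 + 0.82x2 + 0.75x3 + 1.19x4 with:
  0.58x1 ≥ 0.57   (potassium (K₂O))
  0.47x2 + 0.33x3 + 0.04x4 ≥ 0.4   (nitrogen)
  0.2x4 ≥ 0.13   (phosphorus (P₂O₅))
  x1, x2, x3, x4 ≥ 0.
At the optimum only muriate of potash, urea, bone meal are positive (ammonium nitrate = 0). There the potassium (K₂O), nitrogen, phosphorus (P₂O₅) constraints are tight.
Solving gives x1 = 0.9828, x2 = 0.7957, x4 = 0.65.
Total cost: 0.64·0.9828 + 0.82·0.7957 + 1.19·0.65 = 2.05497.

€2.05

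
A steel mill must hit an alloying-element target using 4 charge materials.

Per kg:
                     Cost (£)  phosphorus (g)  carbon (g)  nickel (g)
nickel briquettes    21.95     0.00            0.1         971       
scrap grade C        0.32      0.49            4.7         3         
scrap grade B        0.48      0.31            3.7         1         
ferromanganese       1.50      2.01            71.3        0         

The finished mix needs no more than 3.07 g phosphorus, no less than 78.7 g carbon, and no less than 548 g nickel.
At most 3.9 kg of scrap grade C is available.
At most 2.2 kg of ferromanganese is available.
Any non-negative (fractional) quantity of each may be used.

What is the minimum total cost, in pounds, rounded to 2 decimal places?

£14.04

Let x1 = kg of nickel briquettes, x2 = kg of scrap grade C, x3 = kg of scrap grade B, x4 = kg of ferromanganese.
Minimise 21.95x1 + 0.32x2 + 0.48x3 + 1.5x4 s.t.:
  0.49x2 + 0.31x3 + 2.01x4 ≤ 3.07   (phosphorus)
  0.1x1 + 4.7x2 + 3.7x3 + 71.3x4 ≥ 78.7   (carbon)
  971x1 + 3x2 + 1x3 ≥ 548   (nickel)
  x2 ≤ 3.9
  x4 ≤ 2.2
  x1, x2, x3, x4 ≥ 0.
The cheapest feasible vertex uses only nickel briquettes, ferromanganese; scrap grade C, scrap grade B are not used. The carbon and nickel requirements are met with equality.
Optimal quantities: nickel briquettes = 0.5644 kg, ferromanganese = 1.103 kg.
Cost = 21.95·0.5644 + 1.5·1.103 = 14.0431.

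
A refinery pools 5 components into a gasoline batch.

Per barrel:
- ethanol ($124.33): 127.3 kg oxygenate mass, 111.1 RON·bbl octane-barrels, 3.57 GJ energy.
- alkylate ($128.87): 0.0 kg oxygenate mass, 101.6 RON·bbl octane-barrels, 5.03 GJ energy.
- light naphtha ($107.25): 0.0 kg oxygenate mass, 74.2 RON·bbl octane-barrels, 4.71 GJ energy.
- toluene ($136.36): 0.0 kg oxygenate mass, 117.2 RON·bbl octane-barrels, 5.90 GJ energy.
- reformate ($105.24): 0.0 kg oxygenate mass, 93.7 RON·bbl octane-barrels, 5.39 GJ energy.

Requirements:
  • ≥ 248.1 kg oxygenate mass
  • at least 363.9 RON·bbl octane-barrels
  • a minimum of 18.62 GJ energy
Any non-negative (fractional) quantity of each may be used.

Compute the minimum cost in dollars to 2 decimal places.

$470.02

Let x1 = barrels of ethanol, x2 = barrels of alkylate, x3 = barrels of light naphtha, x4 = barrels of toluene, x5 = barrels of reformate.
Minimise 124.33x1 + 128.87x2 + 107.25x3 + 136.36x4 + 105.24x5 s.t.:
  127.3x1 ≥ 248.1   (oxygenate mass)
  111.1x1 + 101.6x2 + 74.2x3 + 117.2x4 + 93.7x5 ≥ 363.9   (octane-barrels)
  3.57x1 + 5.03x2 + 4.71x3 + 5.9x4 + 5.39x5 ≥ 18.62   (energy)
  x1, x2, x3, x4, x5 ≥ 0.
At the optimum only ethanol, reformate are positive (alkylate, light naphtha, toluene = 0). Binding constraints: oxygenate mass and energy.
That vertex is x1 = 1.94894, x5 = 2.16369.
Hence cost = 124.33·1.94894 + 105.24·2.16369 = $470.0184.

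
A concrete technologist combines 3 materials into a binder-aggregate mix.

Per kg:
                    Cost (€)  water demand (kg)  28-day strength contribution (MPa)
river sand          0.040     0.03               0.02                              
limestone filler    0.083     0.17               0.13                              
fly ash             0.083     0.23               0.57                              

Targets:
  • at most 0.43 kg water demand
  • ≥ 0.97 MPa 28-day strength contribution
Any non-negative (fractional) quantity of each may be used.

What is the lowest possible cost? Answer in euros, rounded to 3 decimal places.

Set it up as a linear program. Let x1 = kg of river sand, x2 = kg of limestone filler, x3 = kg of fly ash.
min 0.04x1 + 0.083x2 + 0.083x3 with:
  0.03x1 + 0.17x2 + 0.23x3 ≤ 0.43   (water demand)
  0.02x1 + 0.13x2 + 0.57x3 ≥ 0.97   (28-day strength contribution)
  x1, x2, x3 ≥ 0.
At the optimum only fly ash is positive (river sand, limestone filler = 0). Binding constraint: 28-day strength contribution.
That vertex is x3 = 1.702.
Total cost: 0.083·1.702 = 0.14127.

€0.141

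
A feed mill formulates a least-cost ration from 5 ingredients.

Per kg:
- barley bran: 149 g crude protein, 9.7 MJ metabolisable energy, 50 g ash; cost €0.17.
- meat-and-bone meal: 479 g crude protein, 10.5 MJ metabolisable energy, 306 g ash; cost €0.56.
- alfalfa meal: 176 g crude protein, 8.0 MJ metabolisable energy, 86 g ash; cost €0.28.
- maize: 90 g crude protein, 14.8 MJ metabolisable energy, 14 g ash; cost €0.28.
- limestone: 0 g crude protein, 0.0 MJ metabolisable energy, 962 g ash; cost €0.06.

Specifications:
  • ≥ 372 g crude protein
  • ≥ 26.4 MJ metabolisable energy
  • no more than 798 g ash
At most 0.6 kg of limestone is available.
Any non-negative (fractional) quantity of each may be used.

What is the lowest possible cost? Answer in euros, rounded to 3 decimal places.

€0.463

Set it up as a linear program. Let x1 = kg of barley bran, x2 = kg of meat-and-bone meal, x3 = kg of alfalfa meal, x4 = kg of maize, x5 = kg of limestone.
Minimise 0.17x1 + 0.56x2 + 0.28x3 + 0.28x4 + 0.06x5 with:
  149x1 + 479x2 + 176x3 + 90x4 ≥ 372   (crude protein)
  9.7x1 + 10.5x2 + 8x3 + 14.8x4 ≥ 26.4   (metabolisable energy)
  50x1 + 306x2 + 86x3 + 14x4 + 962x5 ≤ 798   (ash)
  x5 ≤ 0.6
  x1, x2, x3, x4, x5 ≥ 0.
The cheapest feasible vertex uses only barley bran; meat-and-bone meal, alfalfa meal, maize, limestone are not used. There the metabolisable energy constraint is tight.
So barley bran = 2.722 kg.
Hence cost = 0.17·2.722 = €0.46274.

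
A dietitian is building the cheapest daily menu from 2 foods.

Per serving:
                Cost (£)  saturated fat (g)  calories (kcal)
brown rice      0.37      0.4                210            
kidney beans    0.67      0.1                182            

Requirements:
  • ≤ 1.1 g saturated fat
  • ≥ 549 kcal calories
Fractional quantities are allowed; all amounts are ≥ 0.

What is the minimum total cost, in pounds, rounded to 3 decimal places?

Treat it as an LP. Let x1 = servings of brown rice, x2 = servings of kidney beans.
min 0.37x1 + 0.67x2 s.t.:
  0.4x1 + 0.1x2 ≤ 1.1   (saturated fat)
  210x1 + 182x2 ≥ 549   (calories)
  x1, x2 ≥ 0.
The cheapest feasible vertex uses only brown rice; kidney beans is not used. The calories requirement is met with equality.
Optimal quantities: brown rice = 2.614 servings.
Total cost: 0.37·2.614 = 0.96718.

£0.967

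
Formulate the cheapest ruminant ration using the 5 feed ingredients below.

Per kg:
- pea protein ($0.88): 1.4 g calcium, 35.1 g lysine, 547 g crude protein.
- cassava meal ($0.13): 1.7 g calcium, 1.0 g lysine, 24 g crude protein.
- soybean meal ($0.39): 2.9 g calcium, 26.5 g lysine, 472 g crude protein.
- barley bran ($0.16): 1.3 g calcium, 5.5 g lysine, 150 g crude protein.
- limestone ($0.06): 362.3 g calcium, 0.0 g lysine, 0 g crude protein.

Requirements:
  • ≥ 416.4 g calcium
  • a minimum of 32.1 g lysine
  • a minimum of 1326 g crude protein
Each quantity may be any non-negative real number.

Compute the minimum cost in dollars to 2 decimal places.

$1.16

Let x1 = kg of pea protein, x2 = kg of cassava meal, x3 = kg of soybean meal, x4 = kg of barley bran, x5 = kg of limestone.
min 0.88x1 + 0.13x2 + 0.39x3 + 0.16x4 + 0.06x5 subject to:
  1.4x1 + 1.7x2 + 2.9x3 + 1.3x4 + 362.3x5 ≥ 416.4   (calcium)
  35.1x1 + 1x2 + 26.5x3 + 5.5x4 ≥ 32.1   (lysine)
  547x1 + 24x2 + 472x3 + 150x4 ≥ 1326   (crude protein)
  x1, x2, x3, x4, x5 ≥ 0.
The cheapest feasible vertex uses only soybean meal, limestone; pea protein, cassava meal, barley bran are not used. There the calcium and crude protein constraints are tight.
So soybean meal = 2.809 kg, limestone = 1.127 kg.
Cost = 0.39·2.809 + 0.06·1.127 = 1.1631.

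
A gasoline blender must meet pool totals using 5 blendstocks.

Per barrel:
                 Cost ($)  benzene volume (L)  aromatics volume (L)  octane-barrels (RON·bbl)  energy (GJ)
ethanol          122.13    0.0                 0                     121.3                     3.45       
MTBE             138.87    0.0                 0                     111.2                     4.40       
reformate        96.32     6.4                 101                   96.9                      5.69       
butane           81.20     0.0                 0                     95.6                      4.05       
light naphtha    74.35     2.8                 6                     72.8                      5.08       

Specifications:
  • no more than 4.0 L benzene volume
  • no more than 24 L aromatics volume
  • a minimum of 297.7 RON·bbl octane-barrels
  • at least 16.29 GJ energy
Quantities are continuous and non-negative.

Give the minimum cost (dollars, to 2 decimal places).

$287.32

Set it up as a linear program. Let x1 = barrels of ethanol, x2 = barrels of MTBE, x3 = barrels of reformate, x4 = barrels of butane, x5 = barrels of light naphtha.
Minimize 122.13x1 + 138.87x2 + 96.32x3 + 81.2x4 + 74.35x5 s.t.:
  6.4x3 + 2.8x5 ≤ 4   (benzene volume)
  101x3 + 6x5 ≤ 24   (aromatics volume)
  121.3x1 + 111.2x2 + 96.9x3 + 95.6x4 + 72.8x5 ≥ 297.7   (octane-barrels)
  3.45x1 + 4.4x2 + 5.69x3 + 4.05x4 + 5.08x5 ≥ 16.29   (energy)
  x1, x2, x3, x4, x5 ≥ 0.
The minimum-cost mix takes nothing from ethanol, MTBE, reformate — only butane, light naphtha. There the benzene volume and energy constraints are tight.
Optimal quantities: butane = 2.23 barrels, light naphtha = 1.429 barrels.
Objective = 81.2·2.23 + 74.35·1.429 = 287.3222.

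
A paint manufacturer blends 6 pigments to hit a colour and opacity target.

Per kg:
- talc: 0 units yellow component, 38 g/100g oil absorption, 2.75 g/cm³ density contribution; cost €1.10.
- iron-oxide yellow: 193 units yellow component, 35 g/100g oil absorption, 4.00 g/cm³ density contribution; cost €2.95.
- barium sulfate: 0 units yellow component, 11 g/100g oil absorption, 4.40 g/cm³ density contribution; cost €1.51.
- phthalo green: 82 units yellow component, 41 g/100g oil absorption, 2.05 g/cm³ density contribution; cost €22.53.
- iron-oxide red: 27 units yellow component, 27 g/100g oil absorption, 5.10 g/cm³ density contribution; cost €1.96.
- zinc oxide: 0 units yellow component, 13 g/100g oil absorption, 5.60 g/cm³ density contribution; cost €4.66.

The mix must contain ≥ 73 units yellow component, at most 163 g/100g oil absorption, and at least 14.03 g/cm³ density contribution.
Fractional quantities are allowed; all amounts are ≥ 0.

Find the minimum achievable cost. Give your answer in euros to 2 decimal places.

Let x1 = kg of talc, x2 = kg of iron-oxide yellow, x3 = kg of barium sulfate, x4 = kg of phthalo green, x5 = kg of iron-oxide red, x6 = kg of zinc oxide.
min 1.1x1 + 2.95x2 + 1.51x3 + 22.53x4 + 1.96x5 + 4.66x6 subject to:
  193x2 + 82x4 + 27x5 ≥ 73   (yellow component)
  38x1 + 35x2 + 11x3 + 41x4 + 27x5 + 13x6 ≤ 163   (oil absorption)
  2.75x1 + 4x2 + 4.4x3 + 2.05x4 + 5.1x5 + 5.6x6 ≥ 14.03   (density contribution)
  x1, x2, x3, x4, x5, x6 ≥ 0.
The optimal basis is {barium sulfate, iron-oxide red}; talc, iron-oxide yellow, phthalo green, zinc oxide drop out. There the yellow component and density contribution constraints are tight.
That vertex is x3 = 0.0548, x5 = 2.704.
Objective = 1.51·0.0548 + 1.96·2.704 = 5.3826.

€5.38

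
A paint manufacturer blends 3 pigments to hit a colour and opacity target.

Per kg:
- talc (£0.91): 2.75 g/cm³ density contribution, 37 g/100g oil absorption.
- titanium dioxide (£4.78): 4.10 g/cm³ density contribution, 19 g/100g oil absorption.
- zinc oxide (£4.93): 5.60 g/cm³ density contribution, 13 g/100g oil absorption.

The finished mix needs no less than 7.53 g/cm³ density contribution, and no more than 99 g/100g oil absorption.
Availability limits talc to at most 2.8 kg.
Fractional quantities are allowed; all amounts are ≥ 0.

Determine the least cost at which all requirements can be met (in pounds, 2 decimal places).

This is a linear program. Let x1 = kg of talc, x2 = kg of titanium dioxide, x3 = kg of zinc oxide.
Minimize 0.91x1 + 4.78x2 + 4.93x3 s.t.:
  2.75x1 + 4.1x2 + 5.6x3 ≥ 7.53   (density contribution)
  37x1 + 19x2 + 13x3 ≤ 99   (oil absorption)
  x1 ≤ 2.8
  x1, x2, x3 ≥ 0.
The optimal basis is {talc, zinc oxide}; titanium dioxide drops out. There the density contribution and oil absorption constraints are tight.
Optimal quantities: talc = 2.663 kg, zinc oxide = 0.0371 kg.
Total cost: 0.91·2.663 + 4.93·0.0371 = 2.6062.

£2.61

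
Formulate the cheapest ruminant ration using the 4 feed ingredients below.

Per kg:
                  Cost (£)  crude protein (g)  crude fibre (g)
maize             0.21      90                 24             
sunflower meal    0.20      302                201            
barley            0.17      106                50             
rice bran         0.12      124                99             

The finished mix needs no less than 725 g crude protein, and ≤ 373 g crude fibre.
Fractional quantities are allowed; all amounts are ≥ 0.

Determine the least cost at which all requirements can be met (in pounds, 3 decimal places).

£0.939

This is a linear program. Let x1 = kg of maize, x2 = kg of sunflower meal, x3 = kg of barley, x4 = kg of rice bran.
Minimize 0.21x1 + 0.2x2 + 0.17x3 + 0.12x4 subject to:
  90x1 + 302x2 + 106x3 + 124x4 ≥ 725   (crude protein)
  24x1 + 201x2 + 50x3 + 99x4 ≤ 373   (crude fibre)
  x1, x2, x3, x4 ≥ 0.
The minimum-cost mix takes nothing from barley, rice bran — only maize, sunflower meal. The crude protein and crude fibre requirements are met with equality.
So maize = 3.051 kg, sunflower meal = 1.491 kg.
Cost = 0.21·3.051 + 0.2·1.491 = 0.93891.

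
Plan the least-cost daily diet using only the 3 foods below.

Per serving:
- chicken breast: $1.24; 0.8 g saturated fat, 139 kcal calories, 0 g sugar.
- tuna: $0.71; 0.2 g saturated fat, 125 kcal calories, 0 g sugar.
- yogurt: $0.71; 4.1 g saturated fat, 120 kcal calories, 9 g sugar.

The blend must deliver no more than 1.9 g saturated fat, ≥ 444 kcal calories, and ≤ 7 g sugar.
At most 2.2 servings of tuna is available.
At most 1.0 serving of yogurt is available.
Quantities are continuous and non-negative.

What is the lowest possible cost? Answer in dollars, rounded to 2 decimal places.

$3.02

Set it up as a linear program. Let x1 = servings of chicken breast, x2 = servings of tuna, x3 = servings of yogurt.
min 1.24x1 + 0.71x2 + 0.71x3 subject to:
  0.8x1 + 0.2x2 + 4.1x3 ≤ 1.9   (saturated fat)
  139x1 + 125x2 + 120x3 ≥ 444   (calories)
  9x3 ≤ 7   (sugar)
  x2 ≤ 2.2
  x3 ≤ 1
  x1, x2, x3 ≥ 0.
The optimal mix uses every input. Binding constraints: saturated fat, calories, the tuna cap.
Solving gives x1 = 1.092, x2 = 2.2, x3 = 0.1429.
Hence cost = 1.24·1.092 + 0.71·2.2 + 0.71·0.1429 = $3.0175.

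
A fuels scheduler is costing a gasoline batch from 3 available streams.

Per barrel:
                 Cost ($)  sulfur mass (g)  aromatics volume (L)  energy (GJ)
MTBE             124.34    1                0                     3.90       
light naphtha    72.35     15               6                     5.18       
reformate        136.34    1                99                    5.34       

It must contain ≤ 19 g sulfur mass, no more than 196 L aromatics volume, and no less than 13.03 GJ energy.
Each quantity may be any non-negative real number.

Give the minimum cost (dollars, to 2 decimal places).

$261.97

Let x1 = barrels of MTBE, x2 = barrels of light naphtha, x3 = barrels of reformate.
Minimize 124.34x1 + 72.35x2 + 136.34x3 subject to:
  1x1 + 15x2 + 1x3 ≤ 19   (sulfur mass)
  6x2 + 99x3 ≤ 196   (aromatics volume)
  3.9x1 + 5.18x2 + 5.34x3 ≥ 13.03   (energy)
  x1, x2, x3 ≥ 0.
The minimum-cost mix takes nothing from MTBE — only light naphtha, reformate. Binding constraints: sulfur mass and energy.
So light naphtha = 1.1803 barrels, reformate = 1.2951 barrels.
Objective = 72.35·1.1803 + 136.34·1.2951 = 261.9686.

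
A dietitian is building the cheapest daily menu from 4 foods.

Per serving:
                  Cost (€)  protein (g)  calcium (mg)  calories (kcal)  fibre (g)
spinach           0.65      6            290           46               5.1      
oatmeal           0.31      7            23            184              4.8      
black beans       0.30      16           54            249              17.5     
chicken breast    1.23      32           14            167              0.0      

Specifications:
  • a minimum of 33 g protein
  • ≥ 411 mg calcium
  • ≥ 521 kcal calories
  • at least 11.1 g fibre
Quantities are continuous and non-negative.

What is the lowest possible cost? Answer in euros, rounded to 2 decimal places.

Let x1 = servings of spinach, x2 = servings of oatmeal, x3 = servings of black beans, x4 = servings of chicken breast.
Minimize 0.65x1 + 0.31x2 + 0.3x3 + 1.23x4 with:
  6x1 + 7x2 + 16x3 + 32x4 ≥ 33   (protein)
  290x1 + 23x2 + 54x3 + 14x4 ≥ 411   (calcium)
  46x1 + 184x2 + 249x3 + 167x4 ≥ 521   (calories)
  5.1x1 + 4.8x2 + 17.5x3 ≥ 11.1   (fibre)
  x1, x2, x3, x4 ≥ 0.
The minimum-cost mix takes nothing from oatmeal, chicken breast — only spinach, black beans. The calcium and calories requirements are met with equality.
So spinach = 1.064 servings, black beans = 1.896 servings.
Objective = 0.65·1.064 + 0.3·1.896 = 1.2604.

€1.26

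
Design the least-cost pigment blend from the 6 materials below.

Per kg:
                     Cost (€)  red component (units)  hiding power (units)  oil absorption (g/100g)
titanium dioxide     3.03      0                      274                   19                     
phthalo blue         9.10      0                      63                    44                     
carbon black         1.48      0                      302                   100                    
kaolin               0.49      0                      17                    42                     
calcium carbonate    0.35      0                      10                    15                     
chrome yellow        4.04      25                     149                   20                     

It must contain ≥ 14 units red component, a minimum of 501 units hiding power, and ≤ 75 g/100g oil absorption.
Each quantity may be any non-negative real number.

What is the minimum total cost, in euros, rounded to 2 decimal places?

This is a linear program. Let x1 = kg of titanium dioxide, x2 = kg of phthalo blue, x3 = kg of carbon black, x4 = kg of kaolin, x5 = kg of calcium carbonate, x6 = kg of chrome yellow.
Minimise 3.03x1 + 9.1x2 + 1.48x3 + 0.49x4 + 0.35x5 + 4.04x6 s.t.:
  25x6 ≥ 14   (red component)
  274x1 + 63x2 + 302x3 + 17x4 + 10x5 + 149x6 ≥ 501   (hiding power)
  19x1 + 44x2 + 100x3 + 42x4 + 15x5 + 20x6 ≤ 75   (oil absorption)
  x1, x2, x3, x4, x5, x6 ≥ 0.
The cheapest feasible vertex uses only titanium dioxide, carbon black, chrome yellow; phthalo blue, kaolin, calcium carbonate are not used. The red component, hiding power, oil absorption requirements are met with equality.
Optimal quantities: titanium dioxide = 1.038 kg, carbon black = 0.4408 kg, chrome yellow = 0.56 kg.
Total cost: 3.03·1.038 + 1.48·0.4408 + 4.04·0.56 = 6.0599.

€6.06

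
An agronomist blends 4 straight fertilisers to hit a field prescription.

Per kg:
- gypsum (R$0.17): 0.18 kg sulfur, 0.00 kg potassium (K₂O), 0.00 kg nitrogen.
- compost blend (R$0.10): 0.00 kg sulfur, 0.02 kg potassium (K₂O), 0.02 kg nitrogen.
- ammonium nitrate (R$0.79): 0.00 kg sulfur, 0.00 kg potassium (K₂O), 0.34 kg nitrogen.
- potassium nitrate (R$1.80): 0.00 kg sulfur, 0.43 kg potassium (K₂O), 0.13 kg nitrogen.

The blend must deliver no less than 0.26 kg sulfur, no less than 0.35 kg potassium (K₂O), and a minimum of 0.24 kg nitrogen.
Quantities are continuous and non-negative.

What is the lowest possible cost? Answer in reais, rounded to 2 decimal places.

Treat it as an LP. Let x1 = kg of gypsum, x2 = kg of compost blend, x3 = kg of ammonium nitrate, x4 = kg of potassium nitrate.
Minimise 0.17x1 + 0.1x2 + 0.79x3 + 1.8x4 subject to:
  0.18x1 ≥ 0.26   (sulfur)
  0.02x2 + 0.43x4 ≥ 0.35   (potassium (K₂O))
  0.02x2 + 0.34x3 + 0.13x4 ≥ 0.24   (nitrogen)
  x1, x2, x3, x4 ≥ 0.
The optimal basis is {gypsum, compost blend, potassium nitrate}; ammonium nitrate drops out. There the sulfur, potassium (K₂O), nitrogen constraints are tight.
So gypsum = 1.444 kg, compost blend = 9.617 kg, potassium nitrate = 0.3667 kg.
Objective = 0.17·1.444 + 0.1·9.617 + 1.8·0.3667 = 1.8672.

R$1.87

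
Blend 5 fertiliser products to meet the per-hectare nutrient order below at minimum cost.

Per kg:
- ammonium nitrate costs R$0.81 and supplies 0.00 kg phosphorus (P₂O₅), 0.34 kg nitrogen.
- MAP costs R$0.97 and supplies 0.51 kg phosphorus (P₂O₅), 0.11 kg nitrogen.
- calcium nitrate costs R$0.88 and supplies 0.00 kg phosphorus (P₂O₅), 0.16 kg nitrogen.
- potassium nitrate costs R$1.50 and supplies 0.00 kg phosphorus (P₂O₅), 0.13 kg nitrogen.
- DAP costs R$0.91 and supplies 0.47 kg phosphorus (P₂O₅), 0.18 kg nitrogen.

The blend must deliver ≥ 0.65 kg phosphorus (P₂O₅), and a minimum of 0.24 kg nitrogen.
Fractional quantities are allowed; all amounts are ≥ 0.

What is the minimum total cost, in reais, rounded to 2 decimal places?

This is a linear program. Let x1 = kg of ammonium nitrate, x2 = kg of MAP, x3 = kg of calcium nitrate, x4 = kg of potassium nitrate, x5 = kg of DAP.
min 0.81x1 + 0.97x2 + 0.88x3 + 1.5x4 + 0.91x5 s.t.:
  0.51x2 + 0.47x5 ≥ 0.65   (phosphorus (P₂O₅))
  0.34x1 + 0.11x2 + 0.16x3 + 0.13x4 + 0.18x5 ≥ 0.24   (nitrogen)
  x1, x2, x3, x4, x5 ≥ 0.
The minimum-cost mix takes nothing from ammonium nitrate, calcium nitrate, potassium nitrate — only MAP, DAP. The phosphorus (P₂O₅) and nitrogen requirements are met with equality.
That vertex is x2 = 0.1047, x5 = 1.269.
Objective = 0.97·0.1047 + 0.91·1.269 = 1.2563.

R$1.26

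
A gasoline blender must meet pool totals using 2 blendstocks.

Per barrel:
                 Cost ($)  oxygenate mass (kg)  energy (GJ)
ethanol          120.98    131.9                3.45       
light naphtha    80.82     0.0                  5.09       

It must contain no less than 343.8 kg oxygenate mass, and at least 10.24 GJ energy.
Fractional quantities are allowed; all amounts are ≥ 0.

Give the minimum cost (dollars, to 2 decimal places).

Let x1 = barrels of ethanol, x2 = barrels of light naphtha.
Minimise 120.98x1 + 80.82x2 s.t.:
  131.9x1 ≥ 343.8   (oxygenate mass)
  3.45x1 + 5.09x2 ≥ 10.24   (energy)
  x1, x2 ≥ 0.
Both inputs are positive at the optimum. There the oxygenate mass and energy constraints are tight.
Solving gives x1 = 2.6065, x2 = 0.24509.
Cost = 120.98·2.6065 + 80.82·0.24509 = 335.1425.

$335.14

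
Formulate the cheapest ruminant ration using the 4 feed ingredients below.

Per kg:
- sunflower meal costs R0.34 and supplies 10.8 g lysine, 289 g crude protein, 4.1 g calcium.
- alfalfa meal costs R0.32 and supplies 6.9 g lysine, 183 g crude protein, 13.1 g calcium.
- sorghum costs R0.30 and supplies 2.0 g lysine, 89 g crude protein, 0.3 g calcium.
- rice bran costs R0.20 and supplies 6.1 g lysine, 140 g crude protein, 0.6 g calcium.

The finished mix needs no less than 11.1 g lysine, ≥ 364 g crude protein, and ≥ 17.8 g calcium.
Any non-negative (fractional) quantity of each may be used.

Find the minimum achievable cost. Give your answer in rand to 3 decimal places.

R0.554

Treat it as an LP. Let x1 = kg of sunflower meal, x2 = kg of alfalfa meal, x3 = kg of sorghum, x4 = kg of rice bran.
min 0.34x1 + 0.32x2 + 0.3x3 + 0.2x4 subject to:
  10.8x1 + 6.9x2 + 2x3 + 6.1x4 ≥ 11.1   (lysine)
  289x1 + 183x2 + 89x3 + 140x4 ≥ 364   (crude protein)
  4.1x1 + 13.1x2 + 0.3x3 + 0.6x4 ≥ 17.8   (calcium)
  x1, x2, x3, x4 ≥ 0.
The minimum-cost mix takes nothing from sorghum, rice bran — only sunflower meal, alfalfa meal. Binding constraints: crude protein and calcium.
So sunflower meal = 0.4978 kg, alfalfa meal = 1.203 kg.
Total cost: 0.34·0.4978 + 0.32·1.203 = 0.55421.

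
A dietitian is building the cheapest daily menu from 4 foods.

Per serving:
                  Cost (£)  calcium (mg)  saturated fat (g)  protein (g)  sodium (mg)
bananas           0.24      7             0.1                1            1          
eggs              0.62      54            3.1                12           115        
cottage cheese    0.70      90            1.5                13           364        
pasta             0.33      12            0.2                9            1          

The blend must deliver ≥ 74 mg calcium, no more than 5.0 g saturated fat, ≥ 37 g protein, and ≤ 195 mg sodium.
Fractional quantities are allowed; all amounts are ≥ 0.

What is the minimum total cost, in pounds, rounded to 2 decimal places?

Let x1 = servings of bananas, x2 = servings of eggs, x3 = servings of cottage cheese, x4 = servings of pasta.
min 0.24x1 + 0.62x2 + 0.7x3 + 0.33x4 with:
  7x1 + 54x2 + 90x3 + 12x4 ≥ 74   (calcium)
  0.1x1 + 3.1x2 + 1.5x3 + 0.2x4 ≤ 5   (saturated fat)
  1x1 + 12x2 + 13x3 + 9x4 ≥ 37   (protein)
  1x1 + 115x2 + 364x3 + 1x4 ≤ 195   (sodium)
  x1, x2, x3, x4 ≥ 0.
The optimal basis is {cottage cheese, pasta}; bananas, eggs drop out. Binding constraints: calcium and protein.
Optimal quantities: cottage cheese = 0.3394 servings, pasta = 3.621 servings.
Cost = 0.7·0.3394 + 0.33·3.621 = 1.4325.

£1.43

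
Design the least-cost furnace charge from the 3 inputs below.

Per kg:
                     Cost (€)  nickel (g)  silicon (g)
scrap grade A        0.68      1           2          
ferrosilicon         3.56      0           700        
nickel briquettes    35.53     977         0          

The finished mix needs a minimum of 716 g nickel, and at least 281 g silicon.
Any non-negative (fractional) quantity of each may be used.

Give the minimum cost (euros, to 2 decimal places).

Let x1 = kg of scrap grade A, x2 = kg of ferrosilicon, x3 = kg of nickel briquettes.
Minimise 0.68x1 + 3.56x2 + 35.53x3 with:
  1x1 + 977x3 ≥ 716   (nickel)
  2x1 + 700x2 ≥ 281   (silicon)
  x1, x2, x3 ≥ 0.
The optimal basis is {ferrosilicon, nickel briquettes}; scrap grade A drops out. There the nickel and silicon constraints are tight.
Solving gives x2 = 0.4014, x3 = 0.7329.
Objective = 3.56·0.4014 + 35.53·0.7329 = 27.4689.

€27.47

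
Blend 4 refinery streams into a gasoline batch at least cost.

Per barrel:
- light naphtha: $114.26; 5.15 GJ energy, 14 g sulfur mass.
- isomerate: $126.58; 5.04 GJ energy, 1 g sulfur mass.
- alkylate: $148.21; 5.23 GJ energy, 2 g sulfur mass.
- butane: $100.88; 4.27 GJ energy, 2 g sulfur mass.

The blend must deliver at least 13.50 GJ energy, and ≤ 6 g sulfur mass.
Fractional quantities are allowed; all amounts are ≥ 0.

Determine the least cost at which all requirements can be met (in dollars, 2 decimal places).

$320.72

Let x1 = barrels of light naphtha, x2 = barrels of isomerate, x3 = barrels of alkylate, x4 = barrels of butane.
min 114.26x1 + 126.58x2 + 148.21x3 + 100.88x4 subject to:
  5.15x1 + 5.04x2 + 5.23x3 + 4.27x4 ≥ 13.5   (energy)
  14x1 + 1x2 + 2x3 + 2x4 ≤ 6   (sulfur mass)
  x1, x2, x3, x4 ≥ 0.
The cheapest feasible vertex uses only isomerate, butane; light naphtha, alkylate are not used. The energy and sulfur mass requirements are met with equality.
That vertex is x2 = 0.23752, x4 = 2.8812.
Objective = 126.58·0.23752 + 100.88·2.8812 = 320.7207.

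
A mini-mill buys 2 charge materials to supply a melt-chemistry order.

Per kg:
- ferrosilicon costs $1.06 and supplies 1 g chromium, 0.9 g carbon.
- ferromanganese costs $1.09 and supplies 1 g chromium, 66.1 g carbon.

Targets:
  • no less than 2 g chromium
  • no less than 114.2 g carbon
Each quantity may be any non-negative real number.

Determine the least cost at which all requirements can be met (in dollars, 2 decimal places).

$2.17

Let x1 = kg of ferrosilicon, x2 = kg of ferromanganese.
min 1.06x1 + 1.09x2 subject to:
  1x1 + 1x2 ≥ 2   (chromium)
  0.9x1 + 66.1x2 ≥ 114.2   (carbon)
  x1, x2 ≥ 0.
Both inputs are positive at the optimum. The chromium and carbon requirements are met with equality.
Solving gives x1 = 0.2761, x2 = 1.724.
Total cost: 1.06·0.2761 + 1.09·1.724 = 2.1718.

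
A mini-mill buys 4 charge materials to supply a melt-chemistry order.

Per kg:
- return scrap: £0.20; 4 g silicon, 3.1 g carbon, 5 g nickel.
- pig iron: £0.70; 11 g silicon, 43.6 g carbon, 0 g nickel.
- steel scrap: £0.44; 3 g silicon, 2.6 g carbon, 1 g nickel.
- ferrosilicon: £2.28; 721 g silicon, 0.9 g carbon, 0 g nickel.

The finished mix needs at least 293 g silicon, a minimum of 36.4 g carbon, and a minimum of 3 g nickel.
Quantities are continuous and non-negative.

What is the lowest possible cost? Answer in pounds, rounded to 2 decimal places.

£1.56

Treat it as an LP. Let x1 = kg of return scrap, x2 = kg of pig iron, x3 = kg of steel scrap, x4 = kg of ferrosilicon.
Minimise 0.2x1 + 0.7x2 + 0.44x3 + 2.28x4 s.t.:
  4x1 + 11x2 + 3x3 + 721x4 ≥ 293   (silicon)
  3.1x1 + 43.6x2 + 2.6x3 + 0.9x4 ≥ 36.4   (carbon)
  5x1 + 1x3 ≥ 3   (nickel)
  x1, x2, x3, x4 ≥ 0.
The optimal basis is {return scrap, pig iron, ferrosilicon}; steel scrap drops out. There the silicon, carbon, nickel constraints are tight.
Optimal quantities: return scrap = 0.6 kg, pig iron = 0.7841 kg, ferrosilicon = 0.3911 kg.
Cost = 0.2·0.6 + 0.7·0.7841 + 2.28·0.3911 = 1.5606.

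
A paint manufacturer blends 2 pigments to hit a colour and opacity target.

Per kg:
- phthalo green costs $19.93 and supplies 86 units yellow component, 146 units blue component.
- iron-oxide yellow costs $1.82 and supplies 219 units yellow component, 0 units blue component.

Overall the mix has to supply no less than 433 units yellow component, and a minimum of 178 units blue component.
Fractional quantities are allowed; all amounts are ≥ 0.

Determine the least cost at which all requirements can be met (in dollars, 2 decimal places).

Set it up as a linear program. Let x1 = kg of phthalo green, x2 = kg of iron-oxide yellow.
min 19.93x1 + 1.82x2 with:
  86x1 + 219x2 ≥ 433   (yellow component)
  146x1 ≥ 178   (blue component)
  x1, x2 ≥ 0.
Both inputs are positive at the optimum. The yellow component and blue component requirements are met with equality.
Optimal quantities: phthalo green = 1.2192 kg, iron-oxide yellow = 1.4984 kg.
Total cost: 19.93·1.2192 + 1.82·1.4984 = 27.0257.

$27.03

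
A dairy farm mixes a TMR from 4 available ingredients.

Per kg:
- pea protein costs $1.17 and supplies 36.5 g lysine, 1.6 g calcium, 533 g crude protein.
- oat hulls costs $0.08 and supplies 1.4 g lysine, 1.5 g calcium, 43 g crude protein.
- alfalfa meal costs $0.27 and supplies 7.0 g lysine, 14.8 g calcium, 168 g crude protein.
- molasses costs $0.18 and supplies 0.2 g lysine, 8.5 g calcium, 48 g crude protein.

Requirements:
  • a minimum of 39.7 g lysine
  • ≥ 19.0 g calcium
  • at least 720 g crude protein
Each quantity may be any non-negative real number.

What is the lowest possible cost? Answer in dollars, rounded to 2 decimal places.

Let x1 = kg of pea protein, x2 = kg of oat hulls, x3 = kg of alfalfa meal, x4 = kg of molasses.
Minimize 1.17x1 + 0.08x2 + 0.27x3 + 0.18x4 subject to:
  36.5x1 + 1.4x2 + 7x3 + 0.2x4 ≥ 39.7   (lysine)
  1.6x1 + 1.5x2 + 14.8x3 + 8.5x4 ≥ 19   (calcium)
  533x1 + 43x2 + 168x3 + 48x4 ≥ 720   (crude protein)
  x1, x2, x3, x4 ≥ 0.
The cheapest feasible vertex uses only pea protein, alfalfa meal; oat hulls, molasses are not used. The lysine and crude protein requirements are met with equality.
Solving gives x1 = 0.6787, x3 = 2.132.
Cost = 1.17·0.6787 + 0.27·2.132 = 1.3697.

$1.37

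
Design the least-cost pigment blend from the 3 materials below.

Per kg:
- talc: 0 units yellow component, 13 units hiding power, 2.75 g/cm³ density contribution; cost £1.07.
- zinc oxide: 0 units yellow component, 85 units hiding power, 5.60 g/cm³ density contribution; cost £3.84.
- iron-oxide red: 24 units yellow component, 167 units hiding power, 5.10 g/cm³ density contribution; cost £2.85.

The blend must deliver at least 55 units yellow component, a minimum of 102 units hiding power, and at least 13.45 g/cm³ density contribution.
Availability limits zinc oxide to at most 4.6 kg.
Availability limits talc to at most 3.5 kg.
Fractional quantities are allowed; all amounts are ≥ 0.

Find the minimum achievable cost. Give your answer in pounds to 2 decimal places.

Let x1 = kg of talc, x2 = kg of zinc oxide, x3 = kg of iron-oxide red.
min 1.07x1 + 3.84x2 + 2.85x3 s.t.:
  24x3 ≥ 55   (yellow component)
  13x1 + 85x2 + 167x3 ≥ 102   (hiding power)
  2.75x1 + 5.6x2 + 5.1x3 ≥ 13.45   (density contribution)
  x2 ≤ 4.6
  x1 ≤ 3.5
  x1, x2, x3 ≥ 0.
At the optimum only talc, iron-oxide red are positive (zinc oxide = 0). The yellow component and density contribution requirements are met with equality.
That vertex is x1 = 0.6409, x3 = 2.292.
Total cost: 1.07·0.6409 + 2.85·2.292 = 7.2180.

£7.22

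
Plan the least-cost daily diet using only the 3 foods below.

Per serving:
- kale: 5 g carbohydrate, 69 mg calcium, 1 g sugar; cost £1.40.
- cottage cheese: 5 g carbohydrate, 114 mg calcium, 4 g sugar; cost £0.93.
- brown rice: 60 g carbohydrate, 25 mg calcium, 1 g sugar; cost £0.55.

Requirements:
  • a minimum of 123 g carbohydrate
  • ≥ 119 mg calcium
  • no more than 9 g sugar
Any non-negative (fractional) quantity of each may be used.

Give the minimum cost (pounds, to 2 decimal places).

Treat it as an LP. Let x1 = servings of kale, x2 = servings of cottage cheese, x3 = servings of brown rice.
Minimize 1.4x1 + 0.93x2 + 0.55x3 with:
  5x1 + 5x2 + 60x3 ≥ 123   (carbohydrate)
  69x1 + 114x2 + 25x3 ≥ 119   (calcium)
  1x1 + 4x2 + 1x3 ≤ 9   (sugar)
  x1, x2, x3 ≥ 0.
The minimum-cost mix takes nothing from kale — only cottage cheese, brown rice. Binding constraints: carbohydrate and calcium.
So cottage cheese = 0.6054 servings, brown rice = 2 servings.
Cost = 0.93·0.6054 + 0.55·2 = 1.6630.

£1.66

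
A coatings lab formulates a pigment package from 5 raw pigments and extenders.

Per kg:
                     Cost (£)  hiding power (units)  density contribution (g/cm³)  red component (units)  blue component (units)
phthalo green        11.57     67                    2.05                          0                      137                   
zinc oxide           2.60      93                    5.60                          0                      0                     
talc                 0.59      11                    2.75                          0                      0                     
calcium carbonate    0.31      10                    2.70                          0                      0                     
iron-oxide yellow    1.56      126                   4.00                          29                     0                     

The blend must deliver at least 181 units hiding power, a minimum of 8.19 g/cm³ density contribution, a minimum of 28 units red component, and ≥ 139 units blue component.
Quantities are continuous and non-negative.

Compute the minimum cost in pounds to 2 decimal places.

£13.50

Set it up as a linear program. Let x1 = kg of phthalo green, x2 = kg of zinc oxide, x3 = kg of talc, x4 = kg of calcium carbonate, x5 = kg of iron-oxide yellow.
Minimize 11.57x1 + 2.6x2 + 0.59x3 + 0.31x4 + 1.56x5 s.t.:
  67x1 + 93x2 + 11x3 + 10x4 + 126x5 ≥ 181   (hiding power)
  2.05x1 + 5.6x2 + 2.75x3 + 2.7x4 + 4x5 ≥ 8.19   (density contribution)
  29x5 ≥ 28   (red component)
  137x1 ≥ 139   (blue component)
  x1, x2, x3, x4, x5 ≥ 0.
The minimum-cost mix takes nothing from zinc oxide, talc — only phthalo green, calcium carbonate, iron-oxide yellow. The density contribution, red component, blue component requirements are met with equality.
So phthalo green = 1.0146 kg, calcium carbonate = 0.83259 kg, iron-oxide yellow = 0.96552 kg.
Cost = 11.57·1.0146 + 0.31·0.83259 + 1.56·0.96552 = 13.5032.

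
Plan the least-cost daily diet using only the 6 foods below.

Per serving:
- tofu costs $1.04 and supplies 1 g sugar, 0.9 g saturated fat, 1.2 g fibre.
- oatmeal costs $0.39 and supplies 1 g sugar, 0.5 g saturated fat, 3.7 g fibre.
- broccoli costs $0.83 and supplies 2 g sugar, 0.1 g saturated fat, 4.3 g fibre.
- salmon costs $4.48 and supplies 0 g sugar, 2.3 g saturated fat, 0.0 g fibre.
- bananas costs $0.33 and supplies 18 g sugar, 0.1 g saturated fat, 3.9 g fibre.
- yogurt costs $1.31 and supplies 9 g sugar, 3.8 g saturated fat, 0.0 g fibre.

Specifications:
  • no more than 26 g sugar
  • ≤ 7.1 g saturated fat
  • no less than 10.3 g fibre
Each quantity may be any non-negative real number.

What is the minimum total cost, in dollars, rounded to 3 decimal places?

Treat it as an LP. Let x1 = servings of tofu, x2 = servings of oatmeal, x3 = servings of broccoli, x4 = servings of salmon, x5 = servings of bananas, x6 = servings of yogurt.
Minimize 1.04x1 + 0.39x2 + 0.83x3 + 4.48x4 + 0.33x5 + 1.31x6 with:
  1x1 + 1x2 + 2x3 + 18x5 + 9x6 ≤ 26   (sugar)
  0.9x1 + 0.5x2 + 0.1x3 + 2.3x4 + 0.1x5 + 3.8x6 ≤ 7.1   (saturated fat)
  1.2x1 + 3.7x2 + 4.3x3 + 3.9x5 ≥ 10.3   (fibre)
  x1, x2, x3, x4, x5, x6 ≥ 0.
At the optimum only oatmeal, bananas are positive (tofu, broccoli, salmon, yogurt = 0). Binding constraints: sugar and fibre.
That vertex is x2 = 1.34, x5 = 1.37.
Hence cost = 0.39·1.34 + 0.33·1.37 = $0.97470.

$0.975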